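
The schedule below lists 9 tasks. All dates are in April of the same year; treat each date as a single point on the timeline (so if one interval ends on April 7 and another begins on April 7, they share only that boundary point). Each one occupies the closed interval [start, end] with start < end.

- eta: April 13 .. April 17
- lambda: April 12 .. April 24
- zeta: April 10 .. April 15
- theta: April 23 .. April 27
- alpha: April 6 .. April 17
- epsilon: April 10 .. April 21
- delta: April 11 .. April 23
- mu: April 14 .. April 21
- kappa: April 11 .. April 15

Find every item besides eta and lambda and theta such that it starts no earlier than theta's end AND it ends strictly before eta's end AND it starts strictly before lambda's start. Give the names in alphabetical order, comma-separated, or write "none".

none

Conditions: its start is no earlier than theta's end (X.start >= April 27) AND its end is strictly before eta's end (X.end < April 17) AND its start is strictly before lambda's start (X.start < April 12).
alpha: start April 6 >= April 27? ✗; end April 17 < April 17? ✗; start April 6 < April 12? ✓ → no.
delta: start April 11 >= April 27? ✗; end April 23 < April 17? ✗; start April 11 < April 12? ✓ → no.
epsilon: start April 10 >= April 27? ✗; end April 21 < April 17? ✗; start April 10 < April 12? ✓ → no.
kappa: start April 11 >= April 27? ✗; end April 15 < April 17? ✓; start April 11 < April 12? ✓ → no.
mu: start April 14 >= April 27? ✗; end April 21 < April 17? ✗; start April 14 < April 12? ✗ → no.
zeta: start April 10 >= April 27? ✗; end April 15 < April 17? ✓; start April 10 < April 12? ✓ → no.
Result: none.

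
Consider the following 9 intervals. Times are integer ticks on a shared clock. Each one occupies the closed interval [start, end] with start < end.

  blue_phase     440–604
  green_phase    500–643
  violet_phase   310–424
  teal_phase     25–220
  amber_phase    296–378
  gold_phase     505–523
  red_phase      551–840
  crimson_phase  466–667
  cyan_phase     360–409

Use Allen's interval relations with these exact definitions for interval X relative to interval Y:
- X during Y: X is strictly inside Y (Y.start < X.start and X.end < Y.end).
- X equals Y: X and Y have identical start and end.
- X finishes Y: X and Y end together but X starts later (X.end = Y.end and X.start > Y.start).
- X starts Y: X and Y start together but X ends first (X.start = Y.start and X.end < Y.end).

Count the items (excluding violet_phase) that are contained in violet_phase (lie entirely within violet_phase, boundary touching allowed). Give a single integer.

Target violet_phase = [310, 424].
amber_phase [296, 378] → overlaps → no.
blue_phase [440, 604] → after → no.
crimson_phase [466, 667] → after → no.
cyan_phase [360, 409] → during → counts.
gold_phase [505, 523] → after → no.
green_phase [500, 643] → after → no.
red_phase [551, 840] → after → no.
teal_phase [25, 220] → before → no.
Total: 1.

1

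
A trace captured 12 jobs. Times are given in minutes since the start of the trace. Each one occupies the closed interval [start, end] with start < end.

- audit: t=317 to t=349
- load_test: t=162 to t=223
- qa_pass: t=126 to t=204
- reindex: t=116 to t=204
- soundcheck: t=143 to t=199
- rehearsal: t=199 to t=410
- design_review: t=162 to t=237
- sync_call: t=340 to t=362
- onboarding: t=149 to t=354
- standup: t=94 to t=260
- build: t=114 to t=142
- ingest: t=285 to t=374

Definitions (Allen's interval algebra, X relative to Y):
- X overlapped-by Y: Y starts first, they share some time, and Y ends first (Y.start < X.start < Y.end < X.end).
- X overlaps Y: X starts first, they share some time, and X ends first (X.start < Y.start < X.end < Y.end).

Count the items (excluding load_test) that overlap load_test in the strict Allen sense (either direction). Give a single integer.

4

Target load_test = [t=162, t=223].
audit [t=317, t=349] → after → no.
build [t=114, t=142] → before → no.
design_review [t=162, t=237] → started-by → no.
ingest [t=285, t=374] → after → no.
onboarding [t=149, t=354] → contains → no.
qa_pass [t=126, t=204] → overlaps → counts.
rehearsal [t=199, t=410] → overlapped-by → counts.
reindex [t=116, t=204] → overlaps → counts.
soundcheck [t=143, t=199] → overlaps → counts.
standup [t=94, t=260] → contains → no.
sync_call [t=340, t=362] → after → no.
Total: 4.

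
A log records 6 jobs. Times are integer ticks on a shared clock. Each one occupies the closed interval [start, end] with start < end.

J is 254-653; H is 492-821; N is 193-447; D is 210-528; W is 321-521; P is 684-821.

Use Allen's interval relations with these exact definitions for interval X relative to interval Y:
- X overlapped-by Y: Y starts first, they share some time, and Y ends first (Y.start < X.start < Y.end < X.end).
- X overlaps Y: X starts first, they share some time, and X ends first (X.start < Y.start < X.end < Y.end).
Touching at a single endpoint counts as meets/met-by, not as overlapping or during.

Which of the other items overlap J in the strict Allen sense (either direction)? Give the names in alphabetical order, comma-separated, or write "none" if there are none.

Target J = [254, 653].
D [210, 528] → overlaps → yes.
H [492, 821] → overlapped-by → yes.
N [193, 447] → overlaps → yes.
P [684, 821] → after → no.
W [321, 521] → during → no.
Result: D, H, N.

D, H, N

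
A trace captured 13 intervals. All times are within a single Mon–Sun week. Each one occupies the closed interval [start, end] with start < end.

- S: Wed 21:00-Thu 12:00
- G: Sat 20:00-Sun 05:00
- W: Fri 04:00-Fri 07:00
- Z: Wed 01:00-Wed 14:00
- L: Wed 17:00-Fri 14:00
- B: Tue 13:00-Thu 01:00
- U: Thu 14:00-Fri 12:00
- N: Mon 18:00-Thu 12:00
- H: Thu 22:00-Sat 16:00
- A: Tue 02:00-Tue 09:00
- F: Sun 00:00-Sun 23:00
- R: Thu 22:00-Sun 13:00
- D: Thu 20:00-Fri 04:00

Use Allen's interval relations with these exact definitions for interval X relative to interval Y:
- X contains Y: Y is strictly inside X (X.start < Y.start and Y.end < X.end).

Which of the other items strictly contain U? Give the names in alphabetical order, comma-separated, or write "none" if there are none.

Target U = [Thu 14:00, Fri 12:00].
A [Tue 02:00, Tue 09:00] → before → no.
B [Tue 13:00, Thu 01:00] → before → no.
D [Thu 20:00, Fri 04:00] → during → no.
F [Sun 00:00, Sun 23:00] → after → no.
G [Sat 20:00, Sun 05:00] → after → no.
H [Thu 22:00, Sat 16:00] → overlapped-by → no.
L [Wed 17:00, Fri 14:00] → contains → yes.
N [Mon 18:00, Thu 12:00] → before → no.
R [Thu 22:00, Sun 13:00] → overlapped-by → no.
S [Wed 21:00, Thu 12:00] → before → no.
W [Fri 04:00, Fri 07:00] → during → no.
Z [Wed 01:00, Wed 14:00] → before → no.
Result: L.

L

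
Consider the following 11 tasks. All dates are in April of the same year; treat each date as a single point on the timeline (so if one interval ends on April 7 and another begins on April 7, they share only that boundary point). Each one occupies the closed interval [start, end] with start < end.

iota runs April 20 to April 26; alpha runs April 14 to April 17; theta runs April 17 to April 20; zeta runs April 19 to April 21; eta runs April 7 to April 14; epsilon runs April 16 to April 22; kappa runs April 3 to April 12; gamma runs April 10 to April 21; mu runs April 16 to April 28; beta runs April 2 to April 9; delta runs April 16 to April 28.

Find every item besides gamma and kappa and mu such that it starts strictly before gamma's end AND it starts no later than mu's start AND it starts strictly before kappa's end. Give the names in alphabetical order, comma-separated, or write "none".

beta, eta

Conditions: its start is strictly before gamma's end (X.start < April 21) AND its start is no later than mu's start (X.start <= April 16) AND its start is strictly before kappa's end (X.start < April 12).
alpha: start April 14 < April 21? ✓; start April 14 <= April 16? ✓; start April 14 < April 12? ✗ → no.
beta: start April 2 < April 21? ✓; start April 2 <= April 16? ✓; start April 2 < April 12? ✓ → yes.
delta: start April 16 < April 21? ✓; start April 16 <= April 16? ✓; start April 16 < April 12? ✗ → no.
epsilon: start April 16 < April 21? ✓; start April 16 <= April 16? ✓; start April 16 < April 12? ✗ → no.
eta: start April 7 < April 21? ✓; start April 7 <= April 16? ✓; start April 7 < April 12? ✓ → yes.
iota: start April 20 < April 21? ✓; start April 20 <= April 16? ✗; start April 20 < April 12? ✗ → no.
theta: start April 17 < April 21? ✓; start April 17 <= April 16? ✗; start April 17 < April 12? ✗ → no.
zeta: start April 19 < April 21? ✓; start April 19 <= April 16? ✗; start April 19 < April 12? ✗ → no.
Result: beta, eta.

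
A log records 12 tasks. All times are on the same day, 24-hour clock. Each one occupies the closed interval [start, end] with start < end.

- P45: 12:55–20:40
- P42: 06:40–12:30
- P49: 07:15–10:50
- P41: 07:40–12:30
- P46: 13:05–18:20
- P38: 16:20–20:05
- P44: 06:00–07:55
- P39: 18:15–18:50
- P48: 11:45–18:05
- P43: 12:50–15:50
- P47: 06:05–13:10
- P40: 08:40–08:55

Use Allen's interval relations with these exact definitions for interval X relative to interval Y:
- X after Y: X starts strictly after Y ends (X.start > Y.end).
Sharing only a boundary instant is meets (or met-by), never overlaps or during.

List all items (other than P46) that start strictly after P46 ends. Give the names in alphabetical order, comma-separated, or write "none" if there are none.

none

Target P46 = [13:05, 18:20].
P38 [16:20, 20:05] → overlapped-by → no.
P39 [18:15, 18:50] → overlapped-by → no.
P40 [08:40, 08:55] → before → no.
P41 [07:40, 12:30] → before → no.
P42 [06:40, 12:30] → before → no.
P43 [12:50, 15:50] → overlaps → no.
P44 [06:00, 07:55] → before → no.
P45 [12:55, 20:40] → contains → no.
P47 [06:05, 13:10] → overlaps → no.
P48 [11:45, 18:05] → overlaps → no.
P49 [07:15, 10:50] → before → no.
Result: none.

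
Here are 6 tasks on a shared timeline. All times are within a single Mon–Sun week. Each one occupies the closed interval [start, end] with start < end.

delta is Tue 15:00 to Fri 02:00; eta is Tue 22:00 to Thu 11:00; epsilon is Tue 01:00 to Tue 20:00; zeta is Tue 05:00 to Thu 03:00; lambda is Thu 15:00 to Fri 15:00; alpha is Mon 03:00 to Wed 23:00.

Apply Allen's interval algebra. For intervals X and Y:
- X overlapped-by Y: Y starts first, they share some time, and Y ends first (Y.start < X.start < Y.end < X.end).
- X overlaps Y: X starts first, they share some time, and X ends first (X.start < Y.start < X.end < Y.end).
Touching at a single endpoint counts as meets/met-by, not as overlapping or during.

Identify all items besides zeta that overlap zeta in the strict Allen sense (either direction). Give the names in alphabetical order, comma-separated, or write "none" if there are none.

Target zeta = [Tue 05:00, Thu 03:00].
alpha [Mon 03:00, Wed 23:00] → overlaps → yes.
delta [Tue 15:00, Fri 02:00] → overlapped-by → yes.
epsilon [Tue 01:00, Tue 20:00] → overlaps → yes.
eta [Tue 22:00, Thu 11:00] → overlapped-by → yes.
lambda [Thu 15:00, Fri 15:00] → after → no.
Result: alpha, delta, epsilon, eta.

alpha, delta, epsilon, eta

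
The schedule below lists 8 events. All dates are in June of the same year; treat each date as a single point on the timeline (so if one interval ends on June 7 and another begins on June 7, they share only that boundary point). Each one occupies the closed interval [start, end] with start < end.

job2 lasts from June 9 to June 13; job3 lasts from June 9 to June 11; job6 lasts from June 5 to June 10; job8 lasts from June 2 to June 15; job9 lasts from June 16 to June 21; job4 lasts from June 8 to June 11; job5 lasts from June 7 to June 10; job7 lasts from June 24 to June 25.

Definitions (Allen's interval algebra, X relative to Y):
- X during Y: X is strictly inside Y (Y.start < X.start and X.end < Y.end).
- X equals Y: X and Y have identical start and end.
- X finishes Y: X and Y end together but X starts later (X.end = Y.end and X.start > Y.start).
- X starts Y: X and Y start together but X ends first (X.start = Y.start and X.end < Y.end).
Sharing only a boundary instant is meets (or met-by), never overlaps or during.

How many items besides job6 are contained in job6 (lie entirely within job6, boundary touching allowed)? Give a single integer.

1

Target job6 = [June 5, June 10].
job2 [June 9, June 13] → overlapped-by → no.
job3 [June 9, June 11] → overlapped-by → no.
job4 [June 8, June 11] → overlapped-by → no.
job5 [June 7, June 10] → finishes → counts.
job7 [June 24, June 25] → after → no.
job8 [June 2, June 15] → contains → no.
job9 [June 16, June 21] → after → no.
Total: 1.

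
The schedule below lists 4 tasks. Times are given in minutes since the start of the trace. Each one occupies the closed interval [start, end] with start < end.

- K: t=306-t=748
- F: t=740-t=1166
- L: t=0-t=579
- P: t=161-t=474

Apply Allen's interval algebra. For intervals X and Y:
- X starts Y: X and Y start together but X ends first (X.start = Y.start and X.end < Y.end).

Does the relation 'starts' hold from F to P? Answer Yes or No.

F = [t=740, t=1166], P = [t=161, t=474].
Actual relation of F to P: after.
Asked whether 'starts' holds → No.

No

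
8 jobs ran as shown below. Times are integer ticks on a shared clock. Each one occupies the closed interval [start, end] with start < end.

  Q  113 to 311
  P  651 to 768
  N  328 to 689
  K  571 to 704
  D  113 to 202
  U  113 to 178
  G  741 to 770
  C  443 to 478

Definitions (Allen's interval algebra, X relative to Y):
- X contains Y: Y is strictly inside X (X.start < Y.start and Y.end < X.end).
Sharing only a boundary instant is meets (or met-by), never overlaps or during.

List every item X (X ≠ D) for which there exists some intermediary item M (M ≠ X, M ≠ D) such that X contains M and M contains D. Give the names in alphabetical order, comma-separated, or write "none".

none

Target D = [113, 202].
Intermediaries M with M contains D: none.
Union: none.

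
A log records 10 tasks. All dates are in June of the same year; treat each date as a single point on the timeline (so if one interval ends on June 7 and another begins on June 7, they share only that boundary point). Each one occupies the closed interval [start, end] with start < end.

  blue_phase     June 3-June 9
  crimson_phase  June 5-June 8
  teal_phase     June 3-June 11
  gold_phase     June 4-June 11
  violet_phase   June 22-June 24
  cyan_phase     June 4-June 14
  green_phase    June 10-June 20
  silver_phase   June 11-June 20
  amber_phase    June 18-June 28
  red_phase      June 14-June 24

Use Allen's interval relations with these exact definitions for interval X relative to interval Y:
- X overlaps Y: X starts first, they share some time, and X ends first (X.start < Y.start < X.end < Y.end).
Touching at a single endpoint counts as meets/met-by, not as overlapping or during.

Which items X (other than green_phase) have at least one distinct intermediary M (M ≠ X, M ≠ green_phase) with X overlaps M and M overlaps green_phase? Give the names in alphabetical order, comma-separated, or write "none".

Target green_phase = [June 10, June 20].
Intermediaries M with M overlaps green_phase: cyan_phase, gold_phase, teal_phase.
Via cyan_phase — items with X overlaps cyan_phase: blue_phase, teal_phase.
Via gold_phase — items with X overlaps gold_phase: blue_phase.
Via teal_phase — items with X overlaps teal_phase: none.
Union: blue_phase, teal_phase.

blue_phase, teal_phase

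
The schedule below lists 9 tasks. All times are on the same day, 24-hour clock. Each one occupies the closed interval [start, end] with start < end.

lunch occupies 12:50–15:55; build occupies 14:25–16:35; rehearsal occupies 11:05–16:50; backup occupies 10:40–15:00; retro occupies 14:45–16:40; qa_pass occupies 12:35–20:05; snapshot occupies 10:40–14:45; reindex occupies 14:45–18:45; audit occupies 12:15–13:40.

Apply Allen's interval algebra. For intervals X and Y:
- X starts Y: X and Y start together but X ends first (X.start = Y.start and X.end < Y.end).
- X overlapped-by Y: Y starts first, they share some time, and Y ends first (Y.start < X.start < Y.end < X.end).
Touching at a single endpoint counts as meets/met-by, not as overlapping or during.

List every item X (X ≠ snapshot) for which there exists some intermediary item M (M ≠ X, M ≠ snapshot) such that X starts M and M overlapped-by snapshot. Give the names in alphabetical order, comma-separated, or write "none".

none

Target snapshot = [10:40, 14:45].
Intermediaries M with M overlapped-by snapshot: build, lunch, qa_pass, rehearsal.
Via build — items with X starts build: none.
Via lunch — items with X starts lunch: none.
Via qa_pass — items with X starts qa_pass: none.
Via rehearsal — items with X starts rehearsal: none.
Union: none.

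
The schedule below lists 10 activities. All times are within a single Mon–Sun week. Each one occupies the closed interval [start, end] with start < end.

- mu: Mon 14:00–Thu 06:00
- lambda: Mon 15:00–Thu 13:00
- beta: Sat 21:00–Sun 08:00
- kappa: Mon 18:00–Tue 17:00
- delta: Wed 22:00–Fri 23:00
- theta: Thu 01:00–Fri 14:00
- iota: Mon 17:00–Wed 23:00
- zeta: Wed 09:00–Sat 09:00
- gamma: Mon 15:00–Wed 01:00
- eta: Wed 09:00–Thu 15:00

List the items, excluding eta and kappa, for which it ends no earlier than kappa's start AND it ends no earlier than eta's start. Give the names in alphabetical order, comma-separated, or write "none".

Conditions: its end is no earlier than kappa's start (X.end >= Mon 18:00) AND its end is no earlier than eta's start (X.end >= Wed 09:00).
beta: end Sun 08:00 >= Mon 18:00? ✓; end Sun 08:00 >= Wed 09:00? ✓ → yes.
delta: end Fri 23:00 >= Mon 18:00? ✓; end Fri 23:00 >= Wed 09:00? ✓ → yes.
gamma: end Wed 01:00 >= Mon 18:00? ✓; end Wed 01:00 >= Wed 09:00? ✗ → no.
iota: end Wed 23:00 >= Mon 18:00? ✓; end Wed 23:00 >= Wed 09:00? ✓ → yes.
lambda: end Thu 13:00 >= Mon 18:00? ✓; end Thu 13:00 >= Wed 09:00? ✓ → yes.
mu: end Thu 06:00 >= Mon 18:00? ✓; end Thu 06:00 >= Wed 09:00? ✓ → yes.
theta: end Fri 14:00 >= Mon 18:00? ✓; end Fri 14:00 >= Wed 09:00? ✓ → yes.
zeta: end Sat 09:00 >= Mon 18:00? ✓; end Sat 09:00 >= Wed 09:00? ✓ → yes.
Result: beta, delta, iota, lambda, mu, theta, zeta.

beta, delta, iota, lambda, mu, theta, zeta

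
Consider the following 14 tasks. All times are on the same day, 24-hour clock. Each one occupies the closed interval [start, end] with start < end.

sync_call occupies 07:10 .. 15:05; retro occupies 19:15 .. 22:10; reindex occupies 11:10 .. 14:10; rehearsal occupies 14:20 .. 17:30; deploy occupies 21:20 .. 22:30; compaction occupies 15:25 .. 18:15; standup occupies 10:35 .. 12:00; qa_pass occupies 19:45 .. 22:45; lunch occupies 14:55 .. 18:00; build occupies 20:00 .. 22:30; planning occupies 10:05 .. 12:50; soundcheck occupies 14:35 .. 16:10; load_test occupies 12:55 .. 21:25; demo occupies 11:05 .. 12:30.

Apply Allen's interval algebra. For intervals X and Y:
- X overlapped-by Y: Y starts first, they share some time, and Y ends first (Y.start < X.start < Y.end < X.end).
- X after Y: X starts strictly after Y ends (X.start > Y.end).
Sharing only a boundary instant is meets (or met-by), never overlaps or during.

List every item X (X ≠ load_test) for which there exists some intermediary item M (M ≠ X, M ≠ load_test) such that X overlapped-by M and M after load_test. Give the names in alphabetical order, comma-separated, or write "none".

none

Target load_test = [12:55, 21:25].
Intermediaries M with M after load_test: none.
Union: none.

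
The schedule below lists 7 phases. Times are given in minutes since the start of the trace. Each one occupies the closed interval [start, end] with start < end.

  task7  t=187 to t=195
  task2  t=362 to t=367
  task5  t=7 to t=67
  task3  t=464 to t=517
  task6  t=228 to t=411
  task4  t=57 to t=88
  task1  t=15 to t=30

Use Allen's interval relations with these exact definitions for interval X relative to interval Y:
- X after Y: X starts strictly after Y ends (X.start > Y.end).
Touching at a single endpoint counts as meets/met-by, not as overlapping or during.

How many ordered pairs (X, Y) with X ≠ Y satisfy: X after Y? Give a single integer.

Checking all 42 ordered pairs for relation 'after'; matching pairs in alphabetical order:
(task2, task1): task2 after task1 ✓
(task2, task4): task2 after task4 ✓
(task2, task5): task2 after task5 ✓
(task2, task7): task2 after task7 ✓
(task3, task1): task3 after task1 ✓
(task3, task2): task3 after task2 ✓
(task3, task4): task3 after task4 ✓
(task3, task5): task3 after task5 ✓
(task3, task6): task3 after task6 ✓
(task3, task7): task3 after task7 ✓
(task4, task1): task4 after task1 ✓
(task6, task1): task6 after task1 ✓
(task6, task4): task6 after task4 ✓
(task6, task5): task6 after task5 ✓
(task6, task7): task6 after task7 ✓
(task7, task1): task7 after task1 ✓
(task7, task4): task7 after task4 ✓
(task7, task5): task7 after task5 ✓
Count: 18.

18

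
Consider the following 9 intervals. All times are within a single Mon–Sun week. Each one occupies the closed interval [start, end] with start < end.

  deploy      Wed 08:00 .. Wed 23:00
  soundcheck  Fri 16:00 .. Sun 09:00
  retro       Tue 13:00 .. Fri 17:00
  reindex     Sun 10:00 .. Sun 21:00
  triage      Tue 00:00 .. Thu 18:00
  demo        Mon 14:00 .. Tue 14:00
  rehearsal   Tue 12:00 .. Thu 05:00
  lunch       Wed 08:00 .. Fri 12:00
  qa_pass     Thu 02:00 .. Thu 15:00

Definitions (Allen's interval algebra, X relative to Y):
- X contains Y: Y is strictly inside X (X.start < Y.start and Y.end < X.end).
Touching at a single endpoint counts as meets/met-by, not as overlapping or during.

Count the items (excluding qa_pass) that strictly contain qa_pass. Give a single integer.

3

Target qa_pass = [Thu 02:00, Thu 15:00].
demo [Mon 14:00, Tue 14:00] → before → no.
deploy [Wed 08:00, Wed 23:00] → before → no.
lunch [Wed 08:00, Fri 12:00] → contains → counts.
rehearsal [Tue 12:00, Thu 05:00] → overlaps → no.
reindex [Sun 10:00, Sun 21:00] → after → no.
retro [Tue 13:00, Fri 17:00] → contains → counts.
soundcheck [Fri 16:00, Sun 09:00] → after → no.
triage [Tue 00:00, Thu 18:00] → contains → counts.
Total: 3.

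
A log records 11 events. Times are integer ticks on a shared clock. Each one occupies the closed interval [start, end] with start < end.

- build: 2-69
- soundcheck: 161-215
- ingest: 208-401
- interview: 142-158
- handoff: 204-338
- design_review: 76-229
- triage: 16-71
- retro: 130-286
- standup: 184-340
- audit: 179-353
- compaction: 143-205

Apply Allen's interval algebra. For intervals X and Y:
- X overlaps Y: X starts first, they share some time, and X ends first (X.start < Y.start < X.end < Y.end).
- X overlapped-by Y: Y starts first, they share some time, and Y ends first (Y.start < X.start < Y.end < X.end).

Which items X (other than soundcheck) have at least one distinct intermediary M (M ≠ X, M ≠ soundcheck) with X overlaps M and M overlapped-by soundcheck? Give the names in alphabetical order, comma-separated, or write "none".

audit, compaction, design_review, handoff, retro, standup

Target soundcheck = [161, 215].
Intermediaries M with M overlapped-by soundcheck: audit, handoff, ingest, standup.
Via audit — items with X overlaps audit: compaction, design_review, retro.
Via handoff — items with X overlaps handoff: compaction, design_review, retro.
Via ingest — items with X overlaps ingest: audit, design_review, handoff, retro, standup.
Via standup — items with X overlaps standup: compaction, design_review, retro.
Union: audit, compaction, design_review, handoff, retro, standup.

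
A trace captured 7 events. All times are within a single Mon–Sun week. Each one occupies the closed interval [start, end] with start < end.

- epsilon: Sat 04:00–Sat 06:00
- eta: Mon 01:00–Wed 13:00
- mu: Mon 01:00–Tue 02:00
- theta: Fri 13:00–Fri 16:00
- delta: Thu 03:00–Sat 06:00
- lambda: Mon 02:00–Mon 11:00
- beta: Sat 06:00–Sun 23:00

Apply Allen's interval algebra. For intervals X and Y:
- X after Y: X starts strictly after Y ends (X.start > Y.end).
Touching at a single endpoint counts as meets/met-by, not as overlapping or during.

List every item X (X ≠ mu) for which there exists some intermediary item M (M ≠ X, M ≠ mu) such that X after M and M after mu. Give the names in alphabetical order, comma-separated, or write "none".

Target mu = [Mon 01:00, Tue 02:00].
Intermediaries M with M after mu: beta, delta, epsilon, theta.
Via beta — items with X after beta: none.
Via delta — items with X after delta: none.
Via epsilon — items with X after epsilon: none.
Via theta — items with X after theta: beta, epsilon.
Union: beta, epsilon.

beta, epsilon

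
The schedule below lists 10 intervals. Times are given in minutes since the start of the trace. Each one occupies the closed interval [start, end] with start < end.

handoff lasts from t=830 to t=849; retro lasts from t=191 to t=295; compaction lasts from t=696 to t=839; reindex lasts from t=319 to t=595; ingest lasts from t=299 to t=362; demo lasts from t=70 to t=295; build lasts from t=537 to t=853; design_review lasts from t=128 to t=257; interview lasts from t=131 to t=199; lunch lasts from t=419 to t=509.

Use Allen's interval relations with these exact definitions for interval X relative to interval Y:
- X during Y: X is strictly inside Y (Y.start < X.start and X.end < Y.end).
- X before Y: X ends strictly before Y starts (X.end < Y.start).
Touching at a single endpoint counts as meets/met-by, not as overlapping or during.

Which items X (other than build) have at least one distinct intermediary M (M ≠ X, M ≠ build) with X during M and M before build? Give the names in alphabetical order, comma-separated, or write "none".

Target build = [t=537, t=853].
Intermediaries M with M before build: demo, design_review, ingest, interview, lunch, retro.
Via demo — items with X during demo: design_review, interview.
Via design_review — items with X during design_review: interview.
Via ingest — items with X during ingest: none.
Via interview — items with X during interview: none.
Via lunch — items with X during lunch: none.
Via retro — items with X during retro: none.
Union: design_review, interview.

design_review, interview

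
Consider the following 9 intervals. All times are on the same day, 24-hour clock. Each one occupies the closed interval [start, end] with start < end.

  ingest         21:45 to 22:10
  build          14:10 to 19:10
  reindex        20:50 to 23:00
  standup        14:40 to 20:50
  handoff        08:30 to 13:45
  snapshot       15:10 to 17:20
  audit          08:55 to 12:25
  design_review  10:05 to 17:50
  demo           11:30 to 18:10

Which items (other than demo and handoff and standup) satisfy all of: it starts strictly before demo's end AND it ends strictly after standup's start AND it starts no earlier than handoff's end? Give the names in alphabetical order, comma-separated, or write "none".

Conditions: its start is strictly before demo's end (X.start < 18:10) AND its end is strictly after standup's start (X.end > 14:40) AND its start is no earlier than handoff's end (X.start >= 13:45).
audit: start 08:55 < 18:10? ✓; end 12:25 > 14:40? ✗; start 08:55 >= 13:45? ✗ → no.
build: start 14:10 < 18:10? ✓; end 19:10 > 14:40? ✓; start 14:10 >= 13:45? ✓ → yes.
design_review: start 10:05 < 18:10? ✓; end 17:50 > 14:40? ✓; start 10:05 >= 13:45? ✗ → no.
ingest: start 21:45 < 18:10? ✗; end 22:10 > 14:40? ✓; start 21:45 >= 13:45? ✓ → no.
reindex: start 20:50 < 18:10? ✗; end 23:00 > 14:40? ✓; start 20:50 >= 13:45? ✓ → no.
snapshot: start 15:10 < 18:10? ✓; end 17:20 > 14:40? ✓; start 15:10 >= 13:45? ✓ → yes.
Result: build, snapshot.

build, snapshot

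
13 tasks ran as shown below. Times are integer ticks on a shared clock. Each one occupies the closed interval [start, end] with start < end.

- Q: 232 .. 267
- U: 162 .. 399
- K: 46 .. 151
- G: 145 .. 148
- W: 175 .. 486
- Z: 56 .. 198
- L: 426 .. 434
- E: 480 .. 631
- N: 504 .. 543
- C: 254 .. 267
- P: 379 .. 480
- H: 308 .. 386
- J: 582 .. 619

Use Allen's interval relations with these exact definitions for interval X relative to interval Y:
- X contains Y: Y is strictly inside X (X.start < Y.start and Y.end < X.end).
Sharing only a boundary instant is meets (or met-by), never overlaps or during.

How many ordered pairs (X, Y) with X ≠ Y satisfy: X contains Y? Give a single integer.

Checking all 156 ordered pairs for relation 'contains'; matching pairs in alphabetical order:
(E, J): E contains J ✓
(E, N): E contains N ✓
(K, G): K contains G ✓
(P, L): P contains L ✓
(U, C): U contains C ✓
(U, H): U contains H ✓
(U, Q): U contains Q ✓
(W, C): W contains C ✓
(W, H): W contains H ✓
(W, L): W contains L ✓
(W, P): W contains P ✓
(W, Q): W contains Q ✓
(Z, G): Z contains G ✓
Count: 13.

13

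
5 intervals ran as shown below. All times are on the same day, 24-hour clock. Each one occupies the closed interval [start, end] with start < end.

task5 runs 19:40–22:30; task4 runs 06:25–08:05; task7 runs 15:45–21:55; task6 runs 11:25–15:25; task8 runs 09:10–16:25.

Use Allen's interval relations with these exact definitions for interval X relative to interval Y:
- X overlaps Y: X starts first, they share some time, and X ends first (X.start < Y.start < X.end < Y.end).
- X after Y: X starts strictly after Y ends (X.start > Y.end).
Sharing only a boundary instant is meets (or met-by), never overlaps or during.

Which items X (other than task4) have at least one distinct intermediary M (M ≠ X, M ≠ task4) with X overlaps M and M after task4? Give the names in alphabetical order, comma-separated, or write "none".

task7, task8

Target task4 = [06:25, 08:05].
Intermediaries M with M after task4: task5, task6, task7, task8.
Via task5 — items with X overlaps task5: task7.
Via task6 — items with X overlaps task6: none.
Via task7 — items with X overlaps task7: task8.
Via task8 — items with X overlaps task8: none.
Union: task7, task8.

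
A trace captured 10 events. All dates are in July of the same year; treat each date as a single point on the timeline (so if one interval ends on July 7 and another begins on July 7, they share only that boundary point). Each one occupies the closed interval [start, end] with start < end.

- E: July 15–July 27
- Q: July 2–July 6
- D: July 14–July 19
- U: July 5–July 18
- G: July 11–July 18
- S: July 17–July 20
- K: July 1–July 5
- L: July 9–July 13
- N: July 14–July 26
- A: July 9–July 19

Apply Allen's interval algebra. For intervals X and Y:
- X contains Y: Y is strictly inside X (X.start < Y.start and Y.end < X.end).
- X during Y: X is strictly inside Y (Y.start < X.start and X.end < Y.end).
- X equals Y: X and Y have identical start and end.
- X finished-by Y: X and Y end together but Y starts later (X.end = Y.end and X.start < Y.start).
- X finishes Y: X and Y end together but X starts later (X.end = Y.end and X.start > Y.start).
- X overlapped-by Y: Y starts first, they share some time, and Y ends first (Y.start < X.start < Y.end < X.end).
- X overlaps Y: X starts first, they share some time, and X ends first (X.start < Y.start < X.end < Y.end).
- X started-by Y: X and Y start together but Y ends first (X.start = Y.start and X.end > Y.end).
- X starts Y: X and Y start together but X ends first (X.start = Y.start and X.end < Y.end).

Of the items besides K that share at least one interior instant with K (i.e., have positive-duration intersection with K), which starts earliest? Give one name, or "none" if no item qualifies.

Q

Target K = [July 1, July 5].
A [July 9, July 19] → after → excluded.
D [July 14, July 19] → after → excluded.
E [July 15, July 27] → after → excluded.
G [July 11, July 18] → after → excluded.
L [July 9, July 13] → after → excluded.
N [July 14, July 26] → after → excluded.
Q [July 2, July 6] → overlapped-by → candidate.
S [July 17, July 20] → after → excluded.
U [July 5, July 18] → met-by → excluded.
Among candidates, earliest start is July 2 → Q.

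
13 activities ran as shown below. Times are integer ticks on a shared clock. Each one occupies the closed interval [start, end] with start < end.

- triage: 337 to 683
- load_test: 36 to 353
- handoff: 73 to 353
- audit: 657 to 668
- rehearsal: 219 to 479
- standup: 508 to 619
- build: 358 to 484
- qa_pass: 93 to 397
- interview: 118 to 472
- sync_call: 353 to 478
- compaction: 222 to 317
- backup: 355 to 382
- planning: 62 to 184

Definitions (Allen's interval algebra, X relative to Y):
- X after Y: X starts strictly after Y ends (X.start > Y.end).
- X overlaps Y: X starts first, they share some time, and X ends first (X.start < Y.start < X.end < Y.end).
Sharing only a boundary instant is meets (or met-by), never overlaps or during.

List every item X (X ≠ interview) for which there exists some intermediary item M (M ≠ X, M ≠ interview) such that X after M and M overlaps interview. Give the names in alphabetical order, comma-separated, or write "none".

Target interview = [118, 472].
Intermediaries M with M overlaps interview: handoff, load_test, planning, qa_pass.
Via handoff — items with X after handoff: audit, backup, build, standup.
Via load_test — items with X after load_test: audit, backup, build, standup.
Via planning — items with X after planning: audit, backup, build, compaction, rehearsal, standup, sync_call, triage.
Via qa_pass — items with X after qa_pass: audit, standup.
Union: audit, backup, build, compaction, rehearsal, standup, sync_call, triage.

audit, backup, build, compaction, rehearsal, standup, sync_call, triage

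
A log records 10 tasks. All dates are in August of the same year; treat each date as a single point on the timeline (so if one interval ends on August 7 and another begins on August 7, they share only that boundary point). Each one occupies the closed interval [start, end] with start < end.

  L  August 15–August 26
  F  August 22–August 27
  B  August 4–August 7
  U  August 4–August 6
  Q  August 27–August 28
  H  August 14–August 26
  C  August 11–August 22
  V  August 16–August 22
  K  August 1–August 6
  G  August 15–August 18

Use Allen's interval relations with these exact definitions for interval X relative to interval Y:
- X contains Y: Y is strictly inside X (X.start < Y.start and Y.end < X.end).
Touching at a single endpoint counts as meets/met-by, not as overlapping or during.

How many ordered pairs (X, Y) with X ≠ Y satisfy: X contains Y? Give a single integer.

Checking all 90 ordered pairs for relation 'contains'; matching pairs in alphabetical order:
(C, G): C contains G ✓
(H, G): H contains G ✓
(H, V): H contains V ✓
(L, V): L contains V ✓
Count: 4.

4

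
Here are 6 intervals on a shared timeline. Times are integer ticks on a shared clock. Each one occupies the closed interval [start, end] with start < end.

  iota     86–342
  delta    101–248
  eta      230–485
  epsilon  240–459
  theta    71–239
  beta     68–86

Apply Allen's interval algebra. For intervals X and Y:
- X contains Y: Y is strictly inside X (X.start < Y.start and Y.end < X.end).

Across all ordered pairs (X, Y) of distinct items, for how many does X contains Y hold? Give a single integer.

2

Checking all 30 ordered pairs for relation 'contains'; matching pairs in alphabetical order:
(eta, epsilon): eta contains epsilon ✓
(iota, delta): iota contains delta ✓
Count: 2.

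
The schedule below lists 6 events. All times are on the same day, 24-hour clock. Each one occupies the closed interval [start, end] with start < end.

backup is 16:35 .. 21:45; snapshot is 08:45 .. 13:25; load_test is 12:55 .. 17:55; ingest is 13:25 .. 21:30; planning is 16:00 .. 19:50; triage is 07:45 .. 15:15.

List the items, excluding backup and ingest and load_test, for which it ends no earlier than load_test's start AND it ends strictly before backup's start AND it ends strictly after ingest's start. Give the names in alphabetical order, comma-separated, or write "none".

triage

Conditions: its end is no earlier than load_test's start (X.end >= 12:55) AND its end is strictly before backup's start (X.end < 16:35) AND its end is strictly after ingest's start (X.end > 13:25).
planning: end 19:50 >= 12:55? ✓; end 19:50 < 16:35? ✗; end 19:50 > 13:25? ✓ → no.
snapshot: end 13:25 >= 12:55? ✓; end 13:25 < 16:35? ✓; end 13:25 > 13:25? ✗ → no.
triage: end 15:15 >= 12:55? ✓; end 15:15 < 16:35? ✓; end 15:15 > 13:25? ✓ → yes.
Result: triage.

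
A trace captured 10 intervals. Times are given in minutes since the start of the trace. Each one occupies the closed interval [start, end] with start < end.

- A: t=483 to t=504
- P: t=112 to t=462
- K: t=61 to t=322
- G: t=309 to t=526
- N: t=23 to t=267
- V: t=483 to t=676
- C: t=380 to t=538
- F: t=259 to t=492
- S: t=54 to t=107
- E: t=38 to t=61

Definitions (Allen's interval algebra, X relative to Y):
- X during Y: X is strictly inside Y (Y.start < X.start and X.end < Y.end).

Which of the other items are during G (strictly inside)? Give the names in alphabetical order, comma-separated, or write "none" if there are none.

A

Target G = [t=309, t=526].
A [t=483, t=504] → during → yes.
C [t=380, t=538] → overlapped-by → no.
E [t=38, t=61] → before → no.
F [t=259, t=492] → overlaps → no.
K [t=61, t=322] → overlaps → no.
N [t=23, t=267] → before → no.
P [t=112, t=462] → overlaps → no.
S [t=54, t=107] → before → no.
V [t=483, t=676] → overlapped-by → no.
Result: A.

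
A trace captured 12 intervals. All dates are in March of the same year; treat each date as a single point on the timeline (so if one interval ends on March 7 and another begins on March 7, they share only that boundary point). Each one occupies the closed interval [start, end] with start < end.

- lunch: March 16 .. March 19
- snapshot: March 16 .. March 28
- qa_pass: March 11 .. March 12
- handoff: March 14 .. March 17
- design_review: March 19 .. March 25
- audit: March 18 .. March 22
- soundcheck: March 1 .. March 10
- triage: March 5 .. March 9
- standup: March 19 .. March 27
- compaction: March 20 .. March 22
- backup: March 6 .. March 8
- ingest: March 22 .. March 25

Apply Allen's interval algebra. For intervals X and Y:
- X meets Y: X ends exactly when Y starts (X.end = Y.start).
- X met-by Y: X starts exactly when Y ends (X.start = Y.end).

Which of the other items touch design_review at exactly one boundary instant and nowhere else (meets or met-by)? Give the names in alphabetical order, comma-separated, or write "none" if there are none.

lunch

Target design_review = [March 19, March 25].
audit [March 18, March 22] → overlaps → no.
backup [March 6, March 8] → before → no.
compaction [March 20, March 22] → during → no.
handoff [March 14, March 17] → before → no.
ingest [March 22, March 25] → finishes → no.
lunch [March 16, March 19] → meets → yes.
qa_pass [March 11, March 12] → before → no.
snapshot [March 16, March 28] → contains → no.
soundcheck [March 1, March 10] → before → no.
standup [March 19, March 27] → started-by → no.
triage [March 5, March 9] → before → no.
Result: lunch.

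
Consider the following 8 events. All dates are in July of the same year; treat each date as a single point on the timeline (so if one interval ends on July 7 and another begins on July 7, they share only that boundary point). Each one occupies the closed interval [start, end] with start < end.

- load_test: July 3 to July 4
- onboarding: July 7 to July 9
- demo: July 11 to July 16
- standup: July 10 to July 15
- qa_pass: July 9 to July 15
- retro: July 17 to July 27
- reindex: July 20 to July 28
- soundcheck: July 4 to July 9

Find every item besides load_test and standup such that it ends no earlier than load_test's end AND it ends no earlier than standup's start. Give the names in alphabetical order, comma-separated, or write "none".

Conditions: its end is no earlier than load_test's end (X.end >= July 4) AND its end is no earlier than standup's start (X.end >= July 10).
demo: end July 16 >= July 4? ✓; end July 16 >= July 10? ✓ → yes.
onboarding: end July 9 >= July 4? ✓; end July 9 >= July 10? ✗ → no.
qa_pass: end July 15 >= July 4? ✓; end July 15 >= July 10? ✓ → yes.
reindex: end July 28 >= July 4? ✓; end July 28 >= July 10? ✓ → yes.
retro: end July 27 >= July 4? ✓; end July 27 >= July 10? ✓ → yes.
soundcheck: end July 9 >= July 4? ✓; end July 9 >= July 10? ✗ → no.
Result: demo, qa_pass, reindex, retro.

demo, qa_pass, reindex, retro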